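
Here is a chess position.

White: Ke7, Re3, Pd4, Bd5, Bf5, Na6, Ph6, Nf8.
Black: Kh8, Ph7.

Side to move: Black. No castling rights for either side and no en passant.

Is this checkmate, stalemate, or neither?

Black to move; black king on h8.
In check: no.
King squares — g7: attacked by Ph6; h7: own pawn; g8: attacked by Bd5.
Legal moves for Black: none.
Not in check and no legal moves → stalemate.

stalemate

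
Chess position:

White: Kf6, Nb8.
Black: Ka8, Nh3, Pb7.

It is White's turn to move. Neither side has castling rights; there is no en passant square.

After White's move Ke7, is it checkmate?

After Ke7: black king on a8; in check: no.
Black is not in check, so this cannot be checkmate.

no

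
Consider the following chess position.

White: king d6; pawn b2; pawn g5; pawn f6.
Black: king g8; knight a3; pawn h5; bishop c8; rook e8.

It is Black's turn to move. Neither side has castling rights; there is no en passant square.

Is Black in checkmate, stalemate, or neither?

Black to move; black king on g8.
In check: no.
Legal moves for Black include: Kh8, Kf8, Kh7, Kf7, Rf8, Rd8+, Re7, Re6+, Re5, Re4, Re3, Re2, Re1, Bd7, Bb7, Be6, Ba6, Bf5, ... (list truncated; more exist).
Black has legal moves and is not in check → neither.

neither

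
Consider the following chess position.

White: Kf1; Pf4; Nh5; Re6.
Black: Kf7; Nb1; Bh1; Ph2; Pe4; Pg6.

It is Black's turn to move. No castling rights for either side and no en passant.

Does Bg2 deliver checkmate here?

no

After Bg2: white king on f1; in check: yes, from the black bishop on g2.
White has 4 legal replies: Kxg2, Kf2, Ke2, Ke1.
In check but a legal move exists → not checkmate.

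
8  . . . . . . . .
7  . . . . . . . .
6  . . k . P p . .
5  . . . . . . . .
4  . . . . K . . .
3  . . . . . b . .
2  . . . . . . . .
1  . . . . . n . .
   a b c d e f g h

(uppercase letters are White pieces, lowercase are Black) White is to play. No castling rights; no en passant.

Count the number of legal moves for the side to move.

White to move; king on e4.
In check: yes, from the black bishop on f3.
Legal moves: Kf5, Kf4, Kd4, Kxf3, Kd3.
Count: 5.

5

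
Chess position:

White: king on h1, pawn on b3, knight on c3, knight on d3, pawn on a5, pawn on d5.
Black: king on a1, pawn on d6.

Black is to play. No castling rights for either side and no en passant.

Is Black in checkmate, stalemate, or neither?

Black to move; black king on a1.
In check: no.
King squares — b1: attacked by Nc3; a2: attacked by Nc3; b2: attacked by Nd3.
Legal moves for Black: none.
Not in check and no legal moves → stalemate.

stalemate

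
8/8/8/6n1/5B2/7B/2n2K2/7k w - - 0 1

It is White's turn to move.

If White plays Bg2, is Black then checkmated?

After Bg2: black king on h1; in check: yes, from the white bishop on g2.
King squares — g1: attacked by Kf2; g2: attacked by Kf2; h2: attacked by Bf4.
Black has no legal moves → checkmate.

yes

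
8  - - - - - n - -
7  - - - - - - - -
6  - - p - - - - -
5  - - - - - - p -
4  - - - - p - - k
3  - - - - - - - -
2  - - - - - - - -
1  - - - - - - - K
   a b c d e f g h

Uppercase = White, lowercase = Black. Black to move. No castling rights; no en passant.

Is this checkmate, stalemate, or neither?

Black to move; black king on h4.
In check: no.
Legal moves for Black: Nh7, Nd7, Ng6, Ne6, Kh5, Kg4, Kh3, Kg3, c5, g4, e3.
Black has 11 legal moves and is not in check → neither.

neither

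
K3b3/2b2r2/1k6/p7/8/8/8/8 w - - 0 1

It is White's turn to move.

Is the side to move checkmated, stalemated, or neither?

stalemate

White to move; white king on a8.
In check: no.
King squares — a7: attacked by Kb6; b7: attacked by Kb6; b8: attacked by Bc7.
Legal moves for White: none.
Not in check and no legal moves → stalemate.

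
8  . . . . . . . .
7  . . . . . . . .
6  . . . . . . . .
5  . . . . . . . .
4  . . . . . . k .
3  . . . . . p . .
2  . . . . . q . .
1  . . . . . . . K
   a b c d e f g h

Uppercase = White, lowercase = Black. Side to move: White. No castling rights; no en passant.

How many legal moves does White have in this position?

White to move; king on h1.
In check: no.
Legal moves: none.
Count: 0.

0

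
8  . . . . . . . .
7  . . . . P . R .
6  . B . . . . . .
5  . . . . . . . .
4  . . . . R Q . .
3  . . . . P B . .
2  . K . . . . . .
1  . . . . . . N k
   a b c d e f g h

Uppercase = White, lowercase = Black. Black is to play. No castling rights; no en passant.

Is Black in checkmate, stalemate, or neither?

Black to move; black king on h1.
In check: yes, from the white bishop on f3.
King squares — g1: attacked by Rg7; g2: attacked by Bf3; h2: attacked by Qf4.
Legal moves for Black: none.
In check with no legal moves → checkmate.

checkmate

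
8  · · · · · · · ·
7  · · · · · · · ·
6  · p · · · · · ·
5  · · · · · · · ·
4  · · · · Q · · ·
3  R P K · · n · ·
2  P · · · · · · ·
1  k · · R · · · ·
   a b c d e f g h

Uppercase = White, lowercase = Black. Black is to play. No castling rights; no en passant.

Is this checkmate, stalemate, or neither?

Black to move; black king on a1.
In check: yes, from the white rook on d1.
King squares — b1: attacked by Rd1; a2: attacked by Ra3; b2: attacked by Kc3.
Legal moves for Black: none.
In check with no legal moves → checkmate.

checkmate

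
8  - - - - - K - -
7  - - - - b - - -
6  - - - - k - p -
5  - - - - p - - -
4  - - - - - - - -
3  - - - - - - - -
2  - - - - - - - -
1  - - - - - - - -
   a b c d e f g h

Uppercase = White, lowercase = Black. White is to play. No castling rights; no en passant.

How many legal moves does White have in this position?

3

White to move; king on f8.
In check: yes, from the black bishop on e7.
Legal moves: Kg8, Ke8, Kg7.
Count: 3.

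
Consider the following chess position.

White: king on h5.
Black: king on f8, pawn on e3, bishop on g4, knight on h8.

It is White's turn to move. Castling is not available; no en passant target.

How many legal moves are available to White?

White to move; king on h5.
In check: yes, from the black bishop on g4.
Legal moves: Kh6, Kg5, Kh4, Kxg4.
Count: 4.

4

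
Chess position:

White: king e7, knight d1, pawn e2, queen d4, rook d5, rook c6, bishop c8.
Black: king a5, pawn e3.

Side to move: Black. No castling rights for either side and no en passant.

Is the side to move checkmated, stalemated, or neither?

Black to move; black king on a5.
In check: yes, from the white rook on d5.
King squares — a4: attacked by Qd4; b4: attacked by Qd4; b5: attacked by Rd5; a6: attacked by Rc6; b6: attacked by Qd4.
Legal moves for Black: none.
In check with no legal moves → checkmate.

checkmate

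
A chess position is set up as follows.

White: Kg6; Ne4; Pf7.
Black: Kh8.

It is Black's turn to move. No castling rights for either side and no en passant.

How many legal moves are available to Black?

0

Black to move; king on h8.
In check: no.
Legal moves: none.
Count: 0.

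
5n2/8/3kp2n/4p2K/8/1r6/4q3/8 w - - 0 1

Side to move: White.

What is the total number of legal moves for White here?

White to move; king on h5.
In check: yes, from the black queen on e2.
Legal moves: Kxh6, Kg5, Kh4.
Count: 3.

3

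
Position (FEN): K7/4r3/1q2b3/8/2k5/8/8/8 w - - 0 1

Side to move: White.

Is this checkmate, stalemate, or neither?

stalemate

White to move; white king on a8.
In check: no.
King squares — a7: attacked by Qb6; b7: attacked by Qb6; b8: attacked by Qb6.
Legal moves for White: none.
Not in check and no legal moves → stalemate.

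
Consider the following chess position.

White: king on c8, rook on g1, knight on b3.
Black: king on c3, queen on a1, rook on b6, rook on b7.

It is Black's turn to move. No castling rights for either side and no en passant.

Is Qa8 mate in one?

After Qa8: white king on c8; in check: yes, from the black queen on a8.
King squares — b7: attacked by Rb6; c7: attacked by Rb7; d7: attacked by Rb7; b8: attacked by Rb7; d8: attacked by Qa8.
White has no legal moves → checkmate.

yes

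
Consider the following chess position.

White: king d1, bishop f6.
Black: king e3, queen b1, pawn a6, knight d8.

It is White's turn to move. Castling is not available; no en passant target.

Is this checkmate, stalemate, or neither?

checkmate

White to move; white king on d1.
In check: yes, from the black queen on b1.
King squares — c1: attacked by Qb1; e1: attacked by Qb1; c2: attacked by Qb1; d2: attacked by Ke3; e2: attacked by Ke3.
Legal moves for White: none.
In check with no legal moves → checkmate.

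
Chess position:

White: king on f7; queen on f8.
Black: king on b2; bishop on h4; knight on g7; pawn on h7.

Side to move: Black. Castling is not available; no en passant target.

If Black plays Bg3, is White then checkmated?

no

After Bg3: white king on f7; in check: no.
White is not in check, so this cannot be checkmate.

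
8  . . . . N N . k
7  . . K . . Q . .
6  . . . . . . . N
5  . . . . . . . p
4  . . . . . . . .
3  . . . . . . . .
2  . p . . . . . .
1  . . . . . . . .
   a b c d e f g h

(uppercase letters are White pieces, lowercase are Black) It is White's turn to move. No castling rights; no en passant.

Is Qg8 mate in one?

yes

After Qg8: black king on h8; in check: yes, from the white queen on g8.
King squares — g7: attacked by Ne8; h7: attacked by Nf8; g8: attacked by Nh6.
Black has no legal moves → checkmate.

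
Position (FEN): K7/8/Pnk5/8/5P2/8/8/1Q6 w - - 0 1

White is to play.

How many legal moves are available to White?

White to move; king on a8.
In check: yes, from the black knight on b6.
Legal moves: Kb8, Ka7, Qxb6+.
Count: 3.

3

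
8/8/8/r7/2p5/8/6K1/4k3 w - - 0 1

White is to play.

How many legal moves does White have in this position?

White to move; king on g2.
In check: no.
Legal moves: Kh3, Kg3, Kf3, Kh2, Kh1, Kg1.
Count: 6.

6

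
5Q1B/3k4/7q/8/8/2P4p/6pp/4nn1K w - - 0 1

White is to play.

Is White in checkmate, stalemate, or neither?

White to move; white king on h1.
In check: yes, from the black pawn on g2.
King squares — g1: attacked by Ph2; g2: attacked by Ne1; h2: attacked by Nf1.
Legal moves for White: none.
In check with no legal moves → checkmate.

checkmate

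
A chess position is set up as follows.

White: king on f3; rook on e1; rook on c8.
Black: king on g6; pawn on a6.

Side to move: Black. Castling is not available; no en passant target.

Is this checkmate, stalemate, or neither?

neither

Black to move; black king on g6.
In check: no.
Legal moves for Black: Kh7, Kg7, Kf7, Kh6, Kf6, Kh5, Kg5, Kf5, a5.
Black has 9 legal moves and is not in check → neither.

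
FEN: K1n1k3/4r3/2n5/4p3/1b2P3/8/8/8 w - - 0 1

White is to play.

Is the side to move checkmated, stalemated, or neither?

White to move; white king on a8.
In check: no.
King squares — a7: attacked by Nc6; b7: attacked by Re7; b8: attacked by Nc6.
Legal moves for White: none.
Not in check and no legal moves → stalemate.

stalemate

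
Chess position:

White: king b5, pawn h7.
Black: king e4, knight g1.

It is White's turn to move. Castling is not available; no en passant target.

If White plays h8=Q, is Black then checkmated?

After h8=Q: black king on e4; in check: no.
Black is not in check, so this cannot be checkmate.

no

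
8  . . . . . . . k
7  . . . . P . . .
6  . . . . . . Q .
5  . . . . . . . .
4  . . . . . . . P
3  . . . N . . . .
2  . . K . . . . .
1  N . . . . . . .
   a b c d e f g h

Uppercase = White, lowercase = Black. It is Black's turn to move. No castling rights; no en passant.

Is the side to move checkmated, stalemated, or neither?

stalemate

Black to move; black king on h8.
In check: no.
King squares — g7: attacked by Qg6; h7: attacked by Qg6; g8: attacked by Qg6.
Legal moves for Black: none.
Not in check and no legal moves → stalemate.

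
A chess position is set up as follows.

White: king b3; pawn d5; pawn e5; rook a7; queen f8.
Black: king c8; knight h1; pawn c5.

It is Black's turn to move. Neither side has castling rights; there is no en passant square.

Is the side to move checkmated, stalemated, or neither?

Black to move; black king on c8.
In check: yes, from the white queen on f8.
King squares — b7: attacked by Ra7; c7: attacked by Ra7; d7: attacked by Ra7; b8: attacked by Qf8; d8: attacked by Qf8.
Legal moves for Black: none.
In check with no legal moves → checkmate.

checkmate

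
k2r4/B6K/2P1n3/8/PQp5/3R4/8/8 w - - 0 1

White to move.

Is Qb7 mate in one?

After Qb7: black king on a8; in check: yes, from the white queen on b7.
King squares — a7: attacked by Qb7; b7: attacked by Pc6; b8: attacked by Ba7.
Black has no legal moves → checkmate.

yes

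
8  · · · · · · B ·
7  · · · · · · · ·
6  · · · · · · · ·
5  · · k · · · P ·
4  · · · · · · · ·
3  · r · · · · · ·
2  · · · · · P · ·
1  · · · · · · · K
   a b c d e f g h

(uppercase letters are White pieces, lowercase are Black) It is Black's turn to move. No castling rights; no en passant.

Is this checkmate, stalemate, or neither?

Black to move; black king on c5.
In check: no.
Legal moves for Black include: Kd6, Kc6, Kb6, Kb5, Kd4, Kb4, Rb8, Rb7, Rb6, Rb5, Rb4, Rh3+, Rg3, Rf3, Re3, Rd3, Rc3, Ra3, ... (list truncated; more exist).
Black has legal moves and is not in check → neither.

neither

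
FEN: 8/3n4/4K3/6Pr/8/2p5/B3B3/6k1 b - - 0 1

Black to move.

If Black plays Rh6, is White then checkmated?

After Rh6: white king on e6; in check: yes, from the black rook on h6.
White has 7 legal replies: Kf7, Ke7, Kxd7, Kf5, Kd5, gxh6, g6.
In check but a legal move exists → not checkmate.

no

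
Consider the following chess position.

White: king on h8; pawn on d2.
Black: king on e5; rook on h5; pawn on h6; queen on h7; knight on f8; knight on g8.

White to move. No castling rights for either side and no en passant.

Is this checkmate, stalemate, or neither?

White to move; white king on h8.
In check: yes, from the black queen on h7.
King squares — g7: attacked by Qh7; h7: attacked by Nf8; g8: attacked by Qh7.
Legal moves for White: none.
In check with no legal moves → checkmate.

checkmate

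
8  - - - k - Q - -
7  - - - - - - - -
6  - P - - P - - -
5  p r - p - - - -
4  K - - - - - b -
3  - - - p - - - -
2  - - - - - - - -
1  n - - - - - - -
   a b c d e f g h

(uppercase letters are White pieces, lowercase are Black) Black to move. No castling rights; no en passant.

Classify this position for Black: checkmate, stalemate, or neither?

Black to move; black king on d8.
In check: yes, from the white queen on f8.
King squares — c7: attacked by Pb6; d7: attacked by Pe6; e7: attacked by Qf8; c8: attacked by Qf8; e8: attacked by Qf8.
Legal moves for Black: none.
In check with no legal moves → checkmate.

checkmate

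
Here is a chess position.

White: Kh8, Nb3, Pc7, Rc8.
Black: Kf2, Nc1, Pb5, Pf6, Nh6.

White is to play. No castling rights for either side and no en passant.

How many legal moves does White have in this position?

White to move; king on h8.
In check: no.
Legal moves: Kh7, Kg7, Rg8, Rf8, Re8, Rd8, Rb8, Ra8, Nc5, Na5, Nd4, Nd2, Nxc1, Na1.
Count: 14.

14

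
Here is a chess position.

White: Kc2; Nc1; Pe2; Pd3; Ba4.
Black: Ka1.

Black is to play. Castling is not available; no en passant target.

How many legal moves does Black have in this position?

0

Black to move; king on a1.
In check: no.
Legal moves: none.
Count: 0.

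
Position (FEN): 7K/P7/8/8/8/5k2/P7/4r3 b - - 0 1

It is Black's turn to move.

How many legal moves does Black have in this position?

Black to move; king on f3.
In check: no.
Legal moves: Kg4, Kf4, Ke4, Kg3, Ke3, Kg2, Kf2, Ke2, Re8+, Re7, Re6, Re5, Re4, Re3, Re2, Rh1+, Rg1, Rf1, Rd1, Rc1, Rb1, Ra1.
Count: 22.

22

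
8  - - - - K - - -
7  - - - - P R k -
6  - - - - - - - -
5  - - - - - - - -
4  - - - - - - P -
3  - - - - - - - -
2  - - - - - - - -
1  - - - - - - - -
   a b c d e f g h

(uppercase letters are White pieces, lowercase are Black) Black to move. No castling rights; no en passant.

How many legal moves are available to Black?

4

Black to move; king on g7.
In check: yes, from the white rook on f7.
Legal moves: Kh8, Kg8, Kh6, Kg6.
Count: 4.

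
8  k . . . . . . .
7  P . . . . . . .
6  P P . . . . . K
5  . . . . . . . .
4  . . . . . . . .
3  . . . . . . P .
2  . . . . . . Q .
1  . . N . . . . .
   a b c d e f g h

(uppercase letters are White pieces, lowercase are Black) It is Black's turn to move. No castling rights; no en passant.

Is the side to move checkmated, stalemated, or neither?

Black to move; black king on a8.
In check: yes, from the white queen on g2.
King squares — a7: attacked by Pb6; b7: attacked by Qg2; b8: attacked by Pa7.
Legal moves for Black: none.
In check with no legal moves → checkmate.

checkmate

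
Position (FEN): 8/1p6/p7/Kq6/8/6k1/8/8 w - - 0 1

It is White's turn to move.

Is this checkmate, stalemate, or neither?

checkmate

White to move; white king on a5.
In check: yes, from the black queen on b5.
King squares — a4: attacked by Qb5; b4: attacked by Qb5; b5: attacked by Pa6; a6: attacked by Qb5; b6: attacked by Qb5.
Legal moves for White: none.
In check with no legal moves → checkmate.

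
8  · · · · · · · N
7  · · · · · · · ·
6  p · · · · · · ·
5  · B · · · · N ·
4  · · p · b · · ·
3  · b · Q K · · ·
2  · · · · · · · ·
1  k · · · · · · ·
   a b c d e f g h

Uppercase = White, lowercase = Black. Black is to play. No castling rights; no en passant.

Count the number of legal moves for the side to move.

21

Black to move; king on a1.
In check: no.
Legal moves: Ba8, Bh7, Bb7, Bg6, Bc6, Bf5, Bd5, Bf3, Bxd3, Bg2, Bh1, Ba4, Bc2, Ba2, Bd1, Kb2, Ka2, axb5, cxd3, a5, c3.
Count: 21.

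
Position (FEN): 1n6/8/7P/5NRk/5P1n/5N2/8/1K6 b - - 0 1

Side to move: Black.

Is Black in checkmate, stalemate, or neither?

checkmate

Black to move; black king on h5.
In check: yes, from the white rook on g5.
King squares — g4: attacked by Rg5; h4: own knight; g5: attacked by Nf3; g6: attacked by Rg5; h6: attacked by Nf5.
Legal moves for Black: none.
In check with no legal moves → checkmate.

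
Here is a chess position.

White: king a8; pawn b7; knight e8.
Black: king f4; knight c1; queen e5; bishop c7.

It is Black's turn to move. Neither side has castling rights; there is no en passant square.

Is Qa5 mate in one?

yes

After Qa5: white king on a8; in check: yes, from the black queen on a5.
King squares — a7: attacked by Qa5; b7: own pawn; b8: attacked by Bc7.
White has no legal moves → checkmate.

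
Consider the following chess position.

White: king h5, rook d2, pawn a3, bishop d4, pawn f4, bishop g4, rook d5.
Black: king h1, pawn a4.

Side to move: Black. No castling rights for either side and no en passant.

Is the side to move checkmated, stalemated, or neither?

stalemate

Black to move; black king on h1.
In check: no.
King squares — g1: attacked by Bd4; g2: attacked by Rd2; h2: attacked by Rd2.
Legal moves for Black: none.
Not in check and no legal moves → stalemate.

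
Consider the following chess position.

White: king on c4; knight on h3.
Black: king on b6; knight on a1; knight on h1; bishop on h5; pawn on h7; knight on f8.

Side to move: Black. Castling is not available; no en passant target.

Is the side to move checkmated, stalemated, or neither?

neither

Black to move; black king on b6.
In check: no.
Legal moves for Black include: Nd7, Ng6, Ne6, Kc7, Kb7, Ka7, Kc6, Ka6, Ka5, Be8, Bf7+, Bg6, Bg4, Bf3, Be2+, Bd1, Ng3, Nf2, ... (list truncated; more exist).
Black has legal moves and is not in check → neither.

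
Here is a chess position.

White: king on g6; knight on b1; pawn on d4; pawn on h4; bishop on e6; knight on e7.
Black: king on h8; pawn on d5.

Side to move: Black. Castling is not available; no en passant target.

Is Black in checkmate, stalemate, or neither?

stalemate

Black to move; black king on h8.
In check: no.
King squares — g7: attacked by Kg6; h7: attacked by Kg6; g8: attacked by Be6.
Legal moves for Black: none.
Not in check and no legal moves → stalemate.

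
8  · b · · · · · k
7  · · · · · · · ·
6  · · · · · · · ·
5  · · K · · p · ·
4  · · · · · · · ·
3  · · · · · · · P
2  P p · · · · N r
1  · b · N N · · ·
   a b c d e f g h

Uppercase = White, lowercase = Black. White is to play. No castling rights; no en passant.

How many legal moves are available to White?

20

White to move; king on c5.
In check: no.
Legal moves: Kc6, Kb6, Kd5, Kb5, Kd4, Kc4, Kb4, Nh4, Nf4, Nge3, Nf3, Nd3, Nc2, Nde3, Nc3, Nf2, Nxb2, h4, a3, a4.
Count: 20.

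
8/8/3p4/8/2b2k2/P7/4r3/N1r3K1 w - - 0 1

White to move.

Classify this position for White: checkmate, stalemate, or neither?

checkmate

White to move; white king on g1.
In check: yes, from the black rook on c1.
King squares — f1: attacked by Rc1; h1: attacked by Rc1; f2: attacked by Re2; g2: attacked by Re2; h2: attacked by Re2.
Legal moves for White: none.
In check with no legal moves → checkmate.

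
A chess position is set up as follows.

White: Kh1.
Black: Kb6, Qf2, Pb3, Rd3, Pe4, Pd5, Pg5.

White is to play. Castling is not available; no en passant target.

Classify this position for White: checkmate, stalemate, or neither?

White to move; white king on h1.
In check: no.
King squares — g1: attacked by Qf2; g2: attacked by Qf2; h2: attacked by Qf2.
Legal moves for White: none.
Not in check and no legal moves → stalemate.

stalemate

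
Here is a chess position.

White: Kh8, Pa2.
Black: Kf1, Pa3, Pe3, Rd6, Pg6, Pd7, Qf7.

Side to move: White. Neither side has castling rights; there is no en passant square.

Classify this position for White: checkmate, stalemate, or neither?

stalemate

White to move; white king on h8.
In check: no.
King squares — g7: attacked by Qf7; h7: attacked by Qf7; g8: attacked by Qf7.
Legal moves for White: none.
Not in check and no legal moves → stalemate.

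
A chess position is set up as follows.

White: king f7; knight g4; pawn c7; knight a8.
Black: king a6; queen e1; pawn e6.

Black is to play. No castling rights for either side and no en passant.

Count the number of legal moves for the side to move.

Black to move; king on a6.
In check: no.
Legal moves: Kb7, Ka7, Kb5, Ka5, Qe5, Qa5, Qh4, Qe4, Qb4, Qg3, Qe3, Qc3, Qf2+, Qe2, Qd2, Qh1, Qg1, Qf1+, Qd1, Qc1, Qb1, Qa1, e5.
Count: 23.

23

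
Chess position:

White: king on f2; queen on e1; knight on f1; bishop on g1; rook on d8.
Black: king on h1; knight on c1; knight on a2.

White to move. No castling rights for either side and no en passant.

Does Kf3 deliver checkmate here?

no

After Kf3: black king on h1; in check: no.
Black is not in check, so this cannot be checkmate.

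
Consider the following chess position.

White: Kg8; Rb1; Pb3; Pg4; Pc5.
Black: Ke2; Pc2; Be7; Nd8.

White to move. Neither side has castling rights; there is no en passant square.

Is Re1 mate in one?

After Re1: black king on e2; in check: yes, from the white rook on e1.
Black has 5 legal replies: Kf3, Kd3, Kf2, Kd2, Kxe1.
In check but a legal move exists → not checkmate.

no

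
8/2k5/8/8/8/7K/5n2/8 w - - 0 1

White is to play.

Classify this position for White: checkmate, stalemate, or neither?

neither

White to move; white king on h3.
In check: yes, from the black knight on f2.
King squares — g2: available; h2: available; g3: available; g4: attacked by Nf2; h4: available.
Legal moves for White: Kh4, Kg3, Kh2, Kg2.
White is in check but has 4 legal moves → neither.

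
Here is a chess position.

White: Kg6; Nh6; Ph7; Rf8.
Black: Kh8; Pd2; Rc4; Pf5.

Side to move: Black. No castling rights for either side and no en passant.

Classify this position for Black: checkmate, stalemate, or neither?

checkmate

Black to move; black king on h8.
In check: yes, from the white rook on f8.
King squares — g7: attacked by Kg6; h7: attacked by Kg6; g8: attacked by Nh6.
Legal moves for Black: none.
In check with no legal moves → checkmate.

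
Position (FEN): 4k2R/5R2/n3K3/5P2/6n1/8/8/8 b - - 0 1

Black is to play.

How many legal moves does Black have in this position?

Black to move; king on e8.
In check: yes, from the white rook on h8.
Legal moves: none.
Count: 0.

0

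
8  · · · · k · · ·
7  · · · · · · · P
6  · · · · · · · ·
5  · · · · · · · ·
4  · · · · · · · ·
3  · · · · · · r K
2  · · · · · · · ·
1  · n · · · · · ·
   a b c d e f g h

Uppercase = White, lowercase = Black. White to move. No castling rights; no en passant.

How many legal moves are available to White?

3

White to move; king on h3.
In check: yes, from the black rook on g3.
Legal moves: Kh4, Kxg3, Kh2.
Count: 3.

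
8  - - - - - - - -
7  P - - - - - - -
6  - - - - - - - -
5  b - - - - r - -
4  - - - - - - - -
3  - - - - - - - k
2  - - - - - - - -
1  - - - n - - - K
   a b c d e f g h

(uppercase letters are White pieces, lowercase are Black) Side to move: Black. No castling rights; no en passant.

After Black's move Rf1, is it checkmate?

yes

After Rf1: white king on h1; in check: yes, from the black rook on f1.
King squares — g1: attacked by Rf1; g2: attacked by Kh3; h2: attacked by Kh3.
White has no legal moves → checkmate.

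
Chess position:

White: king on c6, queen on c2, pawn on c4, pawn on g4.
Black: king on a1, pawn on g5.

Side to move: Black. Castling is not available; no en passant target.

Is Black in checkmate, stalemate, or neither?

stalemate

Black to move; black king on a1.
In check: no.
King squares — b1: attacked by Qc2; a2: attacked by Qc2; b2: attacked by Qc2.
Legal moves for Black: none.
Not in check and no legal moves → stalemate.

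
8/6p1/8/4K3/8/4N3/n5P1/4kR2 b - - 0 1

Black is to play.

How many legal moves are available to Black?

2

Black to move; king on e1.
In check: yes, from the white rook on f1.
Legal moves: Ke2, Kd2.
Count: 2.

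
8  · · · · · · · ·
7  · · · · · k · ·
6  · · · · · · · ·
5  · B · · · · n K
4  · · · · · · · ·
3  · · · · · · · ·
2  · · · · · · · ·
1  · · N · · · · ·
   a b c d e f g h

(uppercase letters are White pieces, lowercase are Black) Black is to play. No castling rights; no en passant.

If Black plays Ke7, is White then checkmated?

no

After Ke7: white king on h5; in check: no.
White is not in check, so this cannot be checkmate.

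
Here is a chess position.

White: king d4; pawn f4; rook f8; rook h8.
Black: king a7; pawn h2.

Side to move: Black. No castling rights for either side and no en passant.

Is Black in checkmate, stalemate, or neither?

neither

Black to move; black king on a7.
In check: no.
Legal moves for Black: Kb7, Kb6, Ka6, h1=Q, h1=R, h1=B, h1=N.
Black has 7 legal moves and is not in check → neither.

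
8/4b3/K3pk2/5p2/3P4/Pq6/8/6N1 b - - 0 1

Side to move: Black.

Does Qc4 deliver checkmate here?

After Qc4: white king on a6; in check: yes, from the black queen on c4.
White has 4 legal replies: Kb7, Ka7, Kb6, Ka5.
In check but a legal move exists → not checkmate.

no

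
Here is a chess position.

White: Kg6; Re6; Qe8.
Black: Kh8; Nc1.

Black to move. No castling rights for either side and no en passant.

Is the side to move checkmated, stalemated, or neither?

checkmate

Black to move; black king on h8.
In check: yes, from the white queen on e8.
King squares — g7: attacked by Kg6; h7: attacked by Kg6; g8: attacked by Qe8.
Legal moves for Black: none.
In check with no legal moves → checkmate.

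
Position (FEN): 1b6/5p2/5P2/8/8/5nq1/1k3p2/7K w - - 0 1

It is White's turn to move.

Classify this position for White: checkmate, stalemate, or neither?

stalemate

White to move; white king on h1.
In check: no.
King squares — g1: attacked by Pf2; g2: attacked by Qg3; h2: attacked by Nf3.
Legal moves for White: none.
Not in check and no legal moves → stalemate.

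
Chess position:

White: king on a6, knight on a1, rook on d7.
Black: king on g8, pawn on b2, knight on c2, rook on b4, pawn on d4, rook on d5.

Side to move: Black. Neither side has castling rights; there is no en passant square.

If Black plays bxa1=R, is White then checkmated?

After bxa1=R: white king on a6; in check: yes, from the black rook on a1.
King squares — a5: attacked by Ra1; b5: attacked by Rb4; b6: attacked by Rb4; a7: attacked by Ra1; b7: attacked by Rb4.
White has no legal moves → checkmate.

yes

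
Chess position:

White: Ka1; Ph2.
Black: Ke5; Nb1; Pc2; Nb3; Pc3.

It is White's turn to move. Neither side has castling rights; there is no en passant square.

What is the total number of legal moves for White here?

White to move; king on a1.
In check: yes, from the black knight on b3.
Legal moves: Ka2.
Count: 1.

1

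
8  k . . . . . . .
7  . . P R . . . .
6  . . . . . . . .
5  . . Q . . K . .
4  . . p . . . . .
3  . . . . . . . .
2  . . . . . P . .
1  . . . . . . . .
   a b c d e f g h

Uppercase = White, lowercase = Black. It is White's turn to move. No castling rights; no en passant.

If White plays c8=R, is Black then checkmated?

yes

After c8=R: black king on a8; in check: yes, from the white rook on c8.
King squares — a7: attacked by Qc5; b7: attacked by Rd7; b8: attacked by Rc8.
Black has no legal moves → checkmate.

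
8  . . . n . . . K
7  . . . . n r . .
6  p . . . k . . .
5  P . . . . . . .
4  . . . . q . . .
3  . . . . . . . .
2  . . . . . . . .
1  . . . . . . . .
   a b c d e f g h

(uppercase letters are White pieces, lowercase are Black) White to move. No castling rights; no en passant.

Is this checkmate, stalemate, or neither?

stalemate

White to move; white king on h8.
In check: no.
King squares — g7: attacked by Rf7; h7: attacked by Qe4; g8: attacked by Ne7.
Legal moves for White: none.
Not in check and no legal moves → stalemate.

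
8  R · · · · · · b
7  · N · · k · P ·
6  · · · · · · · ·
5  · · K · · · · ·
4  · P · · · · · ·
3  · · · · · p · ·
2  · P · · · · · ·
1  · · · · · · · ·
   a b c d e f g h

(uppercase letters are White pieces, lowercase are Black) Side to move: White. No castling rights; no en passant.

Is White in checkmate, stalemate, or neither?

neither

White to move; white king on c5.
In check: no.
Legal moves for White include: Rxh8, Rg8, Rf8, Re8+, Rd8, Rc8, Rb8, Ra7, Ra6, Ra5, Ra4, Ra3, Ra2, Ra1, Nd8, Nd6, Na5, Kc6, ... (list truncated; more exist).
White has legal moves and is not in check → neither.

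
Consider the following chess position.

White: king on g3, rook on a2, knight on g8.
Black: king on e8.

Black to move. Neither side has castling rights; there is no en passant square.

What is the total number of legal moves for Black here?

4

Black to move; king on e8.
In check: no.
Legal moves: Kf8, Kd8, Kf7, Kd7.
Count: 4.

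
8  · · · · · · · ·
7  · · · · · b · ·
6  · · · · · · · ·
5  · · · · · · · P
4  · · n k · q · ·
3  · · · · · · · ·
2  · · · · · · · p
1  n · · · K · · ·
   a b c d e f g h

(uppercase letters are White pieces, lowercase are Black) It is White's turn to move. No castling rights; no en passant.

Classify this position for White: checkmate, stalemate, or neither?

White to move; white king on e1.
In check: no.
Legal moves for White: Ke2, Kd1, h6.
White has 3 legal moves and is not in check → neither.

neither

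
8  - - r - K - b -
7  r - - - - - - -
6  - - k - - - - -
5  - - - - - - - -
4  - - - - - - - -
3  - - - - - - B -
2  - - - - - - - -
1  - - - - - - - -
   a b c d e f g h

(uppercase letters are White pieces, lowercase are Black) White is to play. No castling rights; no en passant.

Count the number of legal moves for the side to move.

0

White to move; king on e8.
In check: yes, from the black rook on c8.
Legal moves: none.
Count: 0.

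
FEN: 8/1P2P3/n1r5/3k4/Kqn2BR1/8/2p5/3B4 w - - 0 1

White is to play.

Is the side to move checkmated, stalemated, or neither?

checkmate

White to move; white king on a4.
In check: yes, from the black queen on b4.
King squares — a3: attacked by Qb4; b3: attacked by Qb4; b4: attacked by Na6; a5: attacked by Qb4; b5: attacked by Qb4.
Legal moves for White: none.
In check with no legal moves → checkmate.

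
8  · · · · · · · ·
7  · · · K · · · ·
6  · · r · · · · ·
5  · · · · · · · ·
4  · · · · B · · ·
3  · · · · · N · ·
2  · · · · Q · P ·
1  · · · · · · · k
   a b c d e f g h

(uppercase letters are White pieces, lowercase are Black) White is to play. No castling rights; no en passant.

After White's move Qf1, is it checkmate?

After Qf1: black king on h1; in check: yes, from the white queen on f1.
King squares — g1: attacked by Qf1; g2: attacked by Qf1; h2: attacked by Nf3.
Black has no legal moves → checkmate.

yes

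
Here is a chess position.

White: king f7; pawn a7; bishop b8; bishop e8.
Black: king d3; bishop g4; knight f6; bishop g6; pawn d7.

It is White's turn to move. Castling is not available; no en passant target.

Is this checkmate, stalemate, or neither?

neither

White to move; white king on f7.
In check: yes, from the black bishop on g6.
Legal moves for White: Kf8, Kg7, Ke7, Kxg6, Kxf6.
White is in check but has 5 legal moves → neither.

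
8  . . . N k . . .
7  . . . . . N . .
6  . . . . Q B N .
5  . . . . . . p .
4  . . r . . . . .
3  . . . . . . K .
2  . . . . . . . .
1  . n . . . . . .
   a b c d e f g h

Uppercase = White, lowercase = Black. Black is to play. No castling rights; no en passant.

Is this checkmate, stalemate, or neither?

Black to move; black king on e8.
In check: yes, from the white queen on e6.
King squares — d7: attacked by Qe6; e7: attacked by Qe6; f7: attacked by Qe6; d8: attacked by Bf6; f8: attacked by Ng6.
Legal moves for Black: none.
In check with no legal moves → checkmate.

checkmate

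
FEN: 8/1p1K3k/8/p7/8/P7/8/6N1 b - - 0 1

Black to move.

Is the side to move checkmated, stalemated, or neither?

Black to move; black king on h7.
In check: no.
Legal moves for Black: Kh8, Kg8, Kg7, Kh6, Kg6, b6, a4, b5.
Black has 8 legal moves and is not in check → neither.

neither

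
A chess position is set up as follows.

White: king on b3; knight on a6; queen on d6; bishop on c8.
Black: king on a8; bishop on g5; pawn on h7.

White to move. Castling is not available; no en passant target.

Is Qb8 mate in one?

yes

After Qb8: black king on a8; in check: yes, from the white queen on b8.
King squares — a7: attacked by Qb8; b7: attacked by Qb8; b8: attacked by Na6.
Black has no legal moves → checkmate.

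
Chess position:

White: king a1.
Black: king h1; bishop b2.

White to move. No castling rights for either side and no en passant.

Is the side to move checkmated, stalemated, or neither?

neither

White to move; white king on a1.
In check: yes, from the black bishop on b2.
Legal moves for White: Kxb2, Ka2, Kb1.
White is in check but has 3 legal moves → neither.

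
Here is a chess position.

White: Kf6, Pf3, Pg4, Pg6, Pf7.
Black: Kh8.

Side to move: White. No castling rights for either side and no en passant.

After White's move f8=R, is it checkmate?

After f8=R: black king on h8; in check: yes, from the white rook on f8.
King squares — g7: attacked by Kf6; h7: attacked by Pg6; g8: attacked by Rf8.
Black has no legal moves → checkmate.

yes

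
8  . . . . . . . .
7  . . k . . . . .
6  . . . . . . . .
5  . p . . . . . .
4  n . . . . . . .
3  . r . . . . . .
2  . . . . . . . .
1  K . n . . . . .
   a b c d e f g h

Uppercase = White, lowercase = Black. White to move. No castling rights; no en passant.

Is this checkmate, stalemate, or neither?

stalemate

White to move; white king on a1.
In check: no.
King squares — b1: attacked by Rb3; a2: attacked by Nc1; b2: attacked by Rb3.
Legal moves for White: none.
Not in check and no legal moves → stalemate.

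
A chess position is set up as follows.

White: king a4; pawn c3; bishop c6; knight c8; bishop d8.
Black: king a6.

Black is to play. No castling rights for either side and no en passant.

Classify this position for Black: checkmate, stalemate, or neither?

Black to move; black king on a6.
In check: no.
King squares — a5: attacked by Ka4; b5: attacked by Ka4; b6: attacked by Nc8; a7: attacked by Nc8; b7: attacked by Bc6.
Legal moves for Black: none.
Not in check and no legal moves → stalemate.

stalemate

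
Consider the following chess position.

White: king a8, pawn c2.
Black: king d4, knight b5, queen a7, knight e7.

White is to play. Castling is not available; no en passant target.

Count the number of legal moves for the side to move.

0

White to move; king on a8.
In check: yes, from the black queen on a7.
Legal moves: none.
Count: 0.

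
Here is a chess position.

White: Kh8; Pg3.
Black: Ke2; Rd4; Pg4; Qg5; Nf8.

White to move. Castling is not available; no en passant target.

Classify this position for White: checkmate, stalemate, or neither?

White to move; white king on h8.
In check: no.
King squares — g7: attacked by Qg5; h7: attacked by Nf8; g8: attacked by Qg5.
Legal moves for White: none.
Not in check and no legal moves → stalemate.

stalemate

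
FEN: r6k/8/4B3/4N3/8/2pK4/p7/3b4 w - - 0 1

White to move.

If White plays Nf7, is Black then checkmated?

no

After Nf7: black king on h8; in check: yes, from the white knight on f7.
Black has 3 legal replies: Kg8, Kh7, Kg7.
In check but a legal move exists → not checkmate.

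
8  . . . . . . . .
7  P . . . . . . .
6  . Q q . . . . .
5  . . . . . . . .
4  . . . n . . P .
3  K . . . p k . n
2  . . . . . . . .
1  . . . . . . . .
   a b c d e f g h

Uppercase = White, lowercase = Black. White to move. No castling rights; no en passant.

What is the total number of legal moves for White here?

White to move; king on a3.
In check: no.
Legal moves: Qd8, Qb8, Qc7, Qb7, Qxc6+, Qa6, Qc5, Qb5, Qa5, Qxd4, Qb4, Qb3, Qb2, Qb1, Kb4, Kb2, Ka2, a8=Q, a8=R, a8=B, a8=N, g5.
Count: 22.

22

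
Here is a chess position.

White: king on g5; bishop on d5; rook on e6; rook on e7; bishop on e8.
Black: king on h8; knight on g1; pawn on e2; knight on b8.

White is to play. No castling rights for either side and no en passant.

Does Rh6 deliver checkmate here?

yes

After Rh6: black king on h8; in check: yes, from the white rook on h6.
King squares — g7: attacked by Re7; h7: attacked by Rh6; g8: attacked by Bd5.
Black has no legal moves → checkmate.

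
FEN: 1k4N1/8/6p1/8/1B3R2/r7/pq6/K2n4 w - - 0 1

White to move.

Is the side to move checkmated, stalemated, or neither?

White to move; white king on a1.
In check: yes, from the black queen on b2.
King squares — b1: attacked by Pa2; a2: attacked by Qb2; b2: attacked by Nd1.
Legal moves for White: none.
In check with no legal moves → checkmate.

checkmate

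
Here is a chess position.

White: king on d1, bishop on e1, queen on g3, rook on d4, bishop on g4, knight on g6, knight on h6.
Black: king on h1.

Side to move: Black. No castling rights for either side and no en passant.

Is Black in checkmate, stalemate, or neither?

Black to move; black king on h1.
In check: no.
King squares — g1: attacked by Qg3; g2: attacked by Qg3; h2: attacked by Qg3.
Legal moves for Black: none.
Not in check and no legal moves → stalemate.

stalemate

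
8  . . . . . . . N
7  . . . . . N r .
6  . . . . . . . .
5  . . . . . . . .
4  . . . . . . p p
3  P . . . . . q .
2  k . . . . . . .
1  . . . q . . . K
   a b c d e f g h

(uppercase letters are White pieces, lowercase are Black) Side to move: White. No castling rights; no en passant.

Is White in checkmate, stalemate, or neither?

checkmate

White to move; white king on h1.
In check: yes, from the black queen on d1.
King squares — g1: attacked by Qd1; g2: attacked by Qg3; h2: attacked by Qg3.
Legal moves for White: none.
In check with no legal moves → checkmate.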